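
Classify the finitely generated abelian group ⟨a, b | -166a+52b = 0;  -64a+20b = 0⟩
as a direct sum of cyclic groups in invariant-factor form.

rank_ℚ(R)=2; free=2−2=0
SNF(R) diag = [2, 4] → torsion [2, 4]

Answer: M ≅ ℤ/2 ⊕ ℤ/4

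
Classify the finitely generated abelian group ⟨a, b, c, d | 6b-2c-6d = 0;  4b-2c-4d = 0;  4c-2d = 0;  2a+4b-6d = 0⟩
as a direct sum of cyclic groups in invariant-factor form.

Answer: M ≅ ℤ/2 ⊕ ℤ/2 ⊕ ℤ/2 ⊕ ℤ/2

Derivation:
rank_ℚ(R)=4; free=4−4=0
SNF(R) diag = [2, 2, 2, 2] → torsion [2, 2, 2, 2]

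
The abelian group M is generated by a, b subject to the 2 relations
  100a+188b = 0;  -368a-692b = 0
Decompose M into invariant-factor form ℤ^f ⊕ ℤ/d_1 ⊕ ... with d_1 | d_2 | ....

rank_ℚ(R)=2; free=2−2=0
SNF(R) diag = [4, 4] → torsion [4, 4]

Answer: M ≅ ℤ/4 ⊕ ℤ/4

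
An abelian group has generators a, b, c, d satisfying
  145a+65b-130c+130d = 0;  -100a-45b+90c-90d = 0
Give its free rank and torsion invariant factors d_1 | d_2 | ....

Answer: M ≅ ℤ^2 ⊕ ℤ/5 ⊕ ℤ/5

Derivation:
rank_ℚ(R)=2; free=4−2=2
SNF(R) diag = [5, 5] → torsion [5, 5]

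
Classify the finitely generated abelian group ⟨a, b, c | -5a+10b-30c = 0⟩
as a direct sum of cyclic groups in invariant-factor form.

Answer: M ≅ ℤ^2 ⊕ ℤ/5

Derivation:
rank_ℚ(R)=1; free=3−1=2
SNF(R) diag = [5] → torsion [5]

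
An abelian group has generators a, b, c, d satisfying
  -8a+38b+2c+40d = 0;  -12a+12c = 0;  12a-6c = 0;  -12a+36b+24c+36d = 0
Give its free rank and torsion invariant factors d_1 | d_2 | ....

rank_ℚ(R)=4; free=4−4=0
SNF(R) diag = [2, 6, 12, 36] → torsion [2, 6, 12, 36]

Answer: M ≅ ℤ/2 ⊕ ℤ/6 ⊕ ℤ/12 ⊕ ℤ/36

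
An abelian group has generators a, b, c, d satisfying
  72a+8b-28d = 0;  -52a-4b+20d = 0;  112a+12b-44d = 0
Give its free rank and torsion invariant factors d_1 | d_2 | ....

rank_ℚ(R)=3; free=4−3=1
SNF(R) diag = [4, 4, 4] → torsion [4, 4, 4]

Answer: M ≅ ℤ^1 ⊕ ℤ/4 ⊕ ℤ/4 ⊕ ℤ/4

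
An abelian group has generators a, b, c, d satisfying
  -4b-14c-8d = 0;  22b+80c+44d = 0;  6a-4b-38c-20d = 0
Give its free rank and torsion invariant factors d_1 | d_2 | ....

Answer: M ≅ ℤ^1 ⊕ ℤ/2 ⊕ ℤ/6 ⊕ ℤ/6

Derivation:
rank_ℚ(R)=3; free=4−3=1
SNF(R) diag = [2, 6, 6] → torsion [2, 6, 6]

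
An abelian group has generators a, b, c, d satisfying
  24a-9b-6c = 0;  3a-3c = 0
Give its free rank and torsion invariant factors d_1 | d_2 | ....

rank_ℚ(R)=2; free=4−2=2
SNF(R) diag = [3, 9] → torsion [3, 9]

Answer: M ≅ ℤ^2 ⊕ ℤ/3 ⊕ ℤ/9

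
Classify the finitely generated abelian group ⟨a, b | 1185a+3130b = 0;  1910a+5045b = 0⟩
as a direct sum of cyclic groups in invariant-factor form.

Answer: M ≅ ℤ/5 ⊕ ℤ/5

Derivation:
rank_ℚ(R)=2; free=2−2=0
SNF(R) diag = [5, 5] → torsion [5, 5]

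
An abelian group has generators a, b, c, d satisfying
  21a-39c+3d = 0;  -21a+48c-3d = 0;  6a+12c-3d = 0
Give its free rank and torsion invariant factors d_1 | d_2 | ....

rank_ℚ(R)=3; free=4−3=1
SNF(R) diag = [3, 9, 27] → torsion [3, 9, 27]

Answer: M ≅ ℤ^1 ⊕ ℤ/3 ⊕ ℤ/9 ⊕ ℤ/27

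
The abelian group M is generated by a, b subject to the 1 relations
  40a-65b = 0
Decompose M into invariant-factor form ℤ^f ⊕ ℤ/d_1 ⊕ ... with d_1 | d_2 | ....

Answer: M ≅ ℤ^1 ⊕ ℤ/5

Derivation:
rank_ℚ(R)=1; free=2−1=1
SNF(R) diag = [5] → torsion [5]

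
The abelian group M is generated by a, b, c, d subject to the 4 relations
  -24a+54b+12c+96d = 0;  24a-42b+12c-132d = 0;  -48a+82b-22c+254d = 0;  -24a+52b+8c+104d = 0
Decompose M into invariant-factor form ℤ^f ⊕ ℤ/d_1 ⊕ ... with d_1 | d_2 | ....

Answer: M ≅ ℤ/2 ⊕ ℤ/6 ⊕ ℤ/12 ⊕ ℤ/24

Derivation:
rank_ℚ(R)=4; free=4−4=0
SNF(R) diag = [2, 6, 12, 24] → torsion [2, 6, 12, 24]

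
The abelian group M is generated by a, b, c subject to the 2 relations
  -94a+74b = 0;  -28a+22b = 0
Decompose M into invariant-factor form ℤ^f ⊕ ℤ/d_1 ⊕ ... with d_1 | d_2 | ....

Answer: M ≅ ℤ^1 ⊕ ℤ/2 ⊕ ℤ/2

Derivation:
rank_ℚ(R)=2; free=3−2=1
SNF(R) diag = [2, 2] → torsion [2, 2]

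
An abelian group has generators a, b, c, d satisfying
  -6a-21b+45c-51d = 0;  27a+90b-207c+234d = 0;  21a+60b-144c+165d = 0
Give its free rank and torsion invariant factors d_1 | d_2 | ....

rank_ℚ(R)=3; free=4−3=1
SNF(R) diag = [3, 9, 27] → torsion [3, 9, 27]

Answer: M ≅ ℤ^1 ⊕ ℤ/3 ⊕ ℤ/9 ⊕ ℤ/27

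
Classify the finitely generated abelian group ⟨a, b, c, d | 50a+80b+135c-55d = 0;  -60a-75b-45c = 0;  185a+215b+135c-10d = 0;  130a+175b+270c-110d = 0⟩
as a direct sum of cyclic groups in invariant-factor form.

rank_ℚ(R)=4; free=4−4=0
SNF(R) diag = [5, 15, 45, 45] → torsion [5, 15, 45, 45]

Answer: M ≅ ℤ/5 ⊕ ℤ/15 ⊕ ℤ/45 ⊕ ℤ/45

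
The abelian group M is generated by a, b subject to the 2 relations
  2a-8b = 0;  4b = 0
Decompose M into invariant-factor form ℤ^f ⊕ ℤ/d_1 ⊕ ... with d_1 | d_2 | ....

rank_ℚ(R)=2; free=2−2=0
SNF(R) diag = [2, 4] → torsion [2, 4]

Answer: M ≅ ℤ/2 ⊕ ℤ/4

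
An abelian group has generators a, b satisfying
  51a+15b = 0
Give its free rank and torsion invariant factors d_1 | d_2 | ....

rank_ℚ(R)=1; free=2−1=1
SNF(R) diag = [3] → torsion [3]

Answer: M ≅ ℤ^1 ⊕ ℤ/3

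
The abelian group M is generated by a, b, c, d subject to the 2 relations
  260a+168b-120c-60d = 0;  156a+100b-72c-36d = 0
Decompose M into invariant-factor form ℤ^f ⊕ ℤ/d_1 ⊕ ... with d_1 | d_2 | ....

rank_ℚ(R)=2; free=4−2=2
SNF(R) diag = [4, 4] → torsion [4, 4]

Answer: M ≅ ℤ^2 ⊕ ℤ/4 ⊕ ℤ/4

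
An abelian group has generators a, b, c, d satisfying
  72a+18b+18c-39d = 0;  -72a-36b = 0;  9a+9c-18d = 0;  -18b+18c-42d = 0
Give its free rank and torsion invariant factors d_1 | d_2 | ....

Answer: M ≅ ℤ/3 ⊕ ℤ/9 ⊕ ℤ/18 ⊕ ℤ/36

Derivation:
rank_ℚ(R)=4; free=4−4=0
SNF(R) diag = [3, 9, 18, 36] → torsion [3, 9, 18, 36]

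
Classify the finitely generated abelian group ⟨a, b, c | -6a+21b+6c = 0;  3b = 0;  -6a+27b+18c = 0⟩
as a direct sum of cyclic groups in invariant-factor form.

rank_ℚ(R)=3; free=3−3=0
SNF(R) diag = [3, 6, 12] → torsion [3, 6, 12]

Answer: M ≅ ℤ/3 ⊕ ℤ/6 ⊕ ℤ/12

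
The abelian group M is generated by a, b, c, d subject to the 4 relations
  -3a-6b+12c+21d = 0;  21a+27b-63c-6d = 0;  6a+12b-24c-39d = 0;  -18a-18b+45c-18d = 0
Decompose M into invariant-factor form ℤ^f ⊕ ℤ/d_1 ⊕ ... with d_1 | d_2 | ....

Answer: M ≅ ℤ/3 ⊕ ℤ/3 ⊕ ℤ/3 ⊕ ℤ/9

Derivation:
rank_ℚ(R)=4; free=4−4=0
SNF(R) diag = [3, 3, 3, 9] → torsion [3, 3, 3, 9]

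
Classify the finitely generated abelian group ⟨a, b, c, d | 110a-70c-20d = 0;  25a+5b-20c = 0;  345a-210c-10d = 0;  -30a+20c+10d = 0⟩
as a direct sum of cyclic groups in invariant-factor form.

Answer: M ≅ ℤ/5 ⊕ ℤ/5 ⊕ ℤ/10 ⊕ ℤ/10

Derivation:
rank_ℚ(R)=4; free=4−4=0
SNF(R) diag = [5, 5, 10, 10] → torsion [5, 5, 10, 10]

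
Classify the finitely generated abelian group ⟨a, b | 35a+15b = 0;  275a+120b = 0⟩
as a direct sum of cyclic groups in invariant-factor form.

rank_ℚ(R)=2; free=2−2=0
SNF(R) diag = [5, 15] → torsion [5, 15]

Answer: M ≅ ℤ/5 ⊕ ℤ/15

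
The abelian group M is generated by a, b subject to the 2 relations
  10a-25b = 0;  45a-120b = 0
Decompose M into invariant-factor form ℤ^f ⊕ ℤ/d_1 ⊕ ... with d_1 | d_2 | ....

Answer: M ≅ ℤ/5 ⊕ ℤ/15

Derivation:
rank_ℚ(R)=2; free=2−2=0
SNF(R) diag = [5, 15] → torsion [5, 15]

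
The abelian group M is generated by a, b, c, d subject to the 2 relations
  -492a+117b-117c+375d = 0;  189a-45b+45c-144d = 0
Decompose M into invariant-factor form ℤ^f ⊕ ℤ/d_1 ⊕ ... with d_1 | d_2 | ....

Answer: M ≅ ℤ^2 ⊕ ℤ/3 ⊕ ℤ/9

Derivation:
rank_ℚ(R)=2; free=4−2=2
SNF(R) diag = [3, 9] → torsion [3, 9]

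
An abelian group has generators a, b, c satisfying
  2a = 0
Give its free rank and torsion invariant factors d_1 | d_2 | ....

Answer: M ≅ ℤ^2 ⊕ ℤ/2

Derivation:
rank_ℚ(R)=1; free=3−1=2
SNF(R) diag = [2] → torsion [2]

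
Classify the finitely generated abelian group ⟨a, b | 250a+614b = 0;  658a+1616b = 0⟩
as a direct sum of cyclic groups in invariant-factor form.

Answer: M ≅ ℤ/2 ⊕ ℤ/6

Derivation:
rank_ℚ(R)=2; free=2−2=0
SNF(R) diag = [2, 6] → torsion [2, 6]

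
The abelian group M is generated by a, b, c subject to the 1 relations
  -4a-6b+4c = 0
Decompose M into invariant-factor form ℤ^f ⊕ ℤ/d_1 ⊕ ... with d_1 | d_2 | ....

rank_ℚ(R)=1; free=3−1=2
SNF(R) diag = [2] → torsion [2]

Answer: M ≅ ℤ^2 ⊕ ℤ/2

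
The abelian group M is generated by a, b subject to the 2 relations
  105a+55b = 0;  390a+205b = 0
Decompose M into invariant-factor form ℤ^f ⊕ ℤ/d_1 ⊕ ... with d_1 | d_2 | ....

Answer: M ≅ ℤ/5 ⊕ ℤ/15

Derivation:
rank_ℚ(R)=2; free=2−2=0
SNF(R) diag = [5, 15] → torsion [5, 15]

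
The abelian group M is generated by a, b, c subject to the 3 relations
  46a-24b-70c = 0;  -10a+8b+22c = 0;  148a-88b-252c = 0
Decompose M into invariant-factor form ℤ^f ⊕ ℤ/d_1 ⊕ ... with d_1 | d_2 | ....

rank_ℚ(R)=3; free=3−3=0
SNF(R) diag = [2, 4, 8] → torsion [2, 4, 8]

Answer: M ≅ ℤ/2 ⊕ ℤ/4 ⊕ ℤ/8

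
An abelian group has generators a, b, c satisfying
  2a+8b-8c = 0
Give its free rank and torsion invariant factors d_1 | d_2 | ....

rank_ℚ(R)=1; free=3−1=2
SNF(R) diag = [2] → torsion [2]

Answer: M ≅ ℤ^2 ⊕ ℤ/2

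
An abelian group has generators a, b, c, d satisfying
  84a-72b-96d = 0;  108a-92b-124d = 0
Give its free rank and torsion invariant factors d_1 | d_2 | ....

rank_ℚ(R)=2; free=4−2=2
SNF(R) diag = [4, 12] → torsion [4, 12]

Answer: M ≅ ℤ^2 ⊕ ℤ/4 ⊕ ℤ/12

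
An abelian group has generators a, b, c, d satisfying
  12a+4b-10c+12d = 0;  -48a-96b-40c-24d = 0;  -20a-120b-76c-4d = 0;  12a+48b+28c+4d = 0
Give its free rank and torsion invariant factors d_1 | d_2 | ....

Answer: M ≅ ℤ/2 ⊕ ℤ/4 ⊕ ℤ/8 ⊕ ℤ/8

Derivation:
rank_ℚ(R)=4; free=4−4=0
SNF(R) diag = [2, 4, 8, 8] → torsion [2, 4, 8, 8]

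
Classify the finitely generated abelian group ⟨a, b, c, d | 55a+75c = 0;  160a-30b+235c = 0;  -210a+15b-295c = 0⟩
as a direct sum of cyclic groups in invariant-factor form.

Answer: M ≅ ℤ^1 ⊕ ℤ/5 ⊕ ℤ/5 ⊕ ℤ/15

Derivation:
rank_ℚ(R)=3; free=4−3=1
SNF(R) diag = [5, 5, 15] → torsion [5, 5, 15]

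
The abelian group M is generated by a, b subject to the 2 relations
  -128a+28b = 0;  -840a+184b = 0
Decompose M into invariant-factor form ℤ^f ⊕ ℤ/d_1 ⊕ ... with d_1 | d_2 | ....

Answer: M ≅ ℤ/4 ⊕ ℤ/8

Derivation:
rank_ℚ(R)=2; free=2−2=0
SNF(R) diag = [4, 8] → torsion [4, 8]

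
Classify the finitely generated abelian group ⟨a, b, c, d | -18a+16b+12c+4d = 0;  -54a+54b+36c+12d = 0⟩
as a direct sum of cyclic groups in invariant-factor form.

rank_ℚ(R)=2; free=4−2=2
SNF(R) diag = [2, 6] → torsion [2, 6]

Answer: M ≅ ℤ^2 ⊕ ℤ/2 ⊕ ℤ/6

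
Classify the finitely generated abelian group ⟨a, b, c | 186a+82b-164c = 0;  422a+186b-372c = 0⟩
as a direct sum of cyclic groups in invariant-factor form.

rank_ℚ(R)=2; free=3−2=1
SNF(R) diag = [2, 4] → torsion [2, 4]

Answer: M ≅ ℤ^1 ⊕ ℤ/2 ⊕ ℤ/4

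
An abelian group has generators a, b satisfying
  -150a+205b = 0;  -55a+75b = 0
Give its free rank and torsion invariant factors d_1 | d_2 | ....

rank_ℚ(R)=2; free=2−2=0
SNF(R) diag = [5, 5] → torsion [5, 5]

Answer: M ≅ ℤ/5 ⊕ ℤ/5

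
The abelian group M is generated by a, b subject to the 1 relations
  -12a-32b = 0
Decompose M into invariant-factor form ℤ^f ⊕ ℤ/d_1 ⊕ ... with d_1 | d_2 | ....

rank_ℚ(R)=1; free=2−1=1
SNF(R) diag = [4] → torsion [4]

Answer: M ≅ ℤ^1 ⊕ ℤ/4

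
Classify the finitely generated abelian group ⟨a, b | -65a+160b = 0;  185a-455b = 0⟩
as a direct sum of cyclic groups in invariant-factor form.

Answer: M ≅ ℤ/5 ⊕ ℤ/5

Derivation:
rank_ℚ(R)=2; free=2−2=0
SNF(R) diag = [5, 5] → torsion [5, 5]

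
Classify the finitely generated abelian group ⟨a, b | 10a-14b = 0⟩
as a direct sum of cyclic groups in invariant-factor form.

Answer: M ≅ ℤ^1 ⊕ ℤ/2

Derivation:
rank_ℚ(R)=1; free=2−1=1
SNF(R) diag = [2] → torsion [2]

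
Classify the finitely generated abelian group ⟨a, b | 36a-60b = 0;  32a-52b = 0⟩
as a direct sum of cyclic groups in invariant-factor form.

rank_ℚ(R)=2; free=2−2=0
SNF(R) diag = [4, 12] → torsion [4, 12]

Answer: M ≅ ℤ/4 ⊕ ℤ/12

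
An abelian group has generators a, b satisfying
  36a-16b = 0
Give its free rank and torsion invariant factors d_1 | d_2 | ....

Answer: M ≅ ℤ^1 ⊕ ℤ/4

Derivation:
rank_ℚ(R)=1; free=2−1=1
SNF(R) diag = [4] → torsion [4]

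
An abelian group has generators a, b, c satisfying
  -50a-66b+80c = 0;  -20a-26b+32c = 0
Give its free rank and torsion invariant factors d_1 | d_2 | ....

Answer: M ≅ ℤ^1 ⊕ ℤ/2 ⊕ ℤ/2

Derivation:
rank_ℚ(R)=2; free=3−2=1
SNF(R) diag = [2, 2] → torsion [2, 2]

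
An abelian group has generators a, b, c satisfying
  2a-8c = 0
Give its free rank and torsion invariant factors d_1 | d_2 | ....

Answer: M ≅ ℤ^2 ⊕ ℤ/2

Derivation:
rank_ℚ(R)=1; free=3−1=2
SNF(R) diag = [2] → torsion [2]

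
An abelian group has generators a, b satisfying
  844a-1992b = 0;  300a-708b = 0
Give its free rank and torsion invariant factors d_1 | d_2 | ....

Answer: M ≅ ℤ/4 ⊕ ℤ/12

Derivation:
rank_ℚ(R)=2; free=2−2=0
SNF(R) diag = [4, 12] → torsion [4, 12]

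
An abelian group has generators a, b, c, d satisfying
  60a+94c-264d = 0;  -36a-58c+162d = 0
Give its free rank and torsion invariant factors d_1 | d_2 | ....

rank_ℚ(R)=2; free=4−2=2
SNF(R) diag = [2, 6] → torsion [2, 6]

Answer: M ≅ ℤ^2 ⊕ ℤ/2 ⊕ ℤ/6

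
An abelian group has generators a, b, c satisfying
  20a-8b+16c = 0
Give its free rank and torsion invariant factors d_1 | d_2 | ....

rank_ℚ(R)=1; free=3−1=2
SNF(R) diag = [4] → torsion [4]

Answer: M ≅ ℤ^2 ⊕ ℤ/4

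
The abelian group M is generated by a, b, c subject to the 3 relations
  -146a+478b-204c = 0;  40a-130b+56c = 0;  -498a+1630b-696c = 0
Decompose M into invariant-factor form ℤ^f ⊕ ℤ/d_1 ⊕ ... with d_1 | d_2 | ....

Answer: M ≅ ℤ/2 ⊕ ℤ/2 ⊕ ℤ/4

Derivation:
rank_ℚ(R)=3; free=3−3=0
SNF(R) diag = [2, 2, 4] → torsion [2, 2, 4]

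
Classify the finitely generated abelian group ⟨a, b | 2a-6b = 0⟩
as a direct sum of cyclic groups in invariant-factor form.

rank_ℚ(R)=1; free=2−1=1
SNF(R) diag = [2] → torsion [2]

Answer: M ≅ ℤ^1 ⊕ ℤ/2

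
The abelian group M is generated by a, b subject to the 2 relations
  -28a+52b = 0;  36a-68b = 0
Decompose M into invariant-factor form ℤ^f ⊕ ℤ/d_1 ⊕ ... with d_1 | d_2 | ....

rank_ℚ(R)=2; free=2−2=0
SNF(R) diag = [4, 8] → torsion [4, 8]

Answer: M ≅ ℤ/4 ⊕ ℤ/8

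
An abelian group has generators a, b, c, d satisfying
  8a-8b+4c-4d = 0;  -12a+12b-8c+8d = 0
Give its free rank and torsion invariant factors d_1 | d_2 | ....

Answer: M ≅ ℤ^2 ⊕ ℤ/4 ⊕ ℤ/4

Derivation:
rank_ℚ(R)=2; free=4−2=2
SNF(R) diag = [4, 4] → torsion [4, 4]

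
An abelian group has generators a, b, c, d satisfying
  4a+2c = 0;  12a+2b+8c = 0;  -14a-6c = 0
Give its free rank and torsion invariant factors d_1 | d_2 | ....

Answer: M ≅ ℤ^1 ⊕ ℤ/2 ⊕ ℤ/2 ⊕ ℤ/2

Derivation:
rank_ℚ(R)=3; free=4−3=1
SNF(R) diag = [2, 2, 2] → torsion [2, 2, 2]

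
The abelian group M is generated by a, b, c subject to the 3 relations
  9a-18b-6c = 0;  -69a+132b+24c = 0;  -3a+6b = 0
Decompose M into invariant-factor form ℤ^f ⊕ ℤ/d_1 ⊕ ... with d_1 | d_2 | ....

Answer: M ≅ ℤ/3 ⊕ ℤ/6 ⊕ ℤ/6

Derivation:
rank_ℚ(R)=3; free=3−3=0
SNF(R) diag = [3, 6, 6] → torsion [3, 6, 6]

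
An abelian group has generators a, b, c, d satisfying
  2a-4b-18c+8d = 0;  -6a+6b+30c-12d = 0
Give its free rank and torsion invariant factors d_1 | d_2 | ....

rank_ℚ(R)=2; free=4−2=2
SNF(R) diag = [2, 6] → torsion [2, 6]

Answer: M ≅ ℤ^2 ⊕ ℤ/2 ⊕ ℤ/6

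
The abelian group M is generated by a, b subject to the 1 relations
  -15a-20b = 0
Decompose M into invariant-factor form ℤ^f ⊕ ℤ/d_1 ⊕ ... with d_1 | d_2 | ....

Answer: M ≅ ℤ^1 ⊕ ℤ/5

Derivation:
rank_ℚ(R)=1; free=2−1=1
SNF(R) diag = [5] → torsion [5]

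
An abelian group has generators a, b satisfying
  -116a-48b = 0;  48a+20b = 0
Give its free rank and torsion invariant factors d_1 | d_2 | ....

rank_ℚ(R)=2; free=2−2=0
SNF(R) diag = [4, 4] → torsion [4, 4]

Answer: M ≅ ℤ/4 ⊕ ℤ/4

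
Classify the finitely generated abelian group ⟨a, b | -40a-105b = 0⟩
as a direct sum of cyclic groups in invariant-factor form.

Answer: M ≅ ℤ^1 ⊕ ℤ/5

Derivation:
rank_ℚ(R)=1; free=2−1=1
SNF(R) diag = [5] → torsion [5]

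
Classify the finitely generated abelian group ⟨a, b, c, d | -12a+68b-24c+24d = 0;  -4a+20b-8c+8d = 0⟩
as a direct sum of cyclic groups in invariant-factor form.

rank_ℚ(R)=2; free=4−2=2
SNF(R) diag = [4, 8] → torsion [4, 8]

Answer: M ≅ ℤ^2 ⊕ ℤ/4 ⊕ ℤ/8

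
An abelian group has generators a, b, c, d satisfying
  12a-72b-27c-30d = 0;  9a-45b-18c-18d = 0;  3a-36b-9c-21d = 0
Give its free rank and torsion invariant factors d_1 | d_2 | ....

rank_ℚ(R)=3; free=4−3=1
SNF(R) diag = [3, 9, 9] → torsion [3, 9, 9]

Answer: M ≅ ℤ^1 ⊕ ℤ/3 ⊕ ℤ/9 ⊕ ℤ/9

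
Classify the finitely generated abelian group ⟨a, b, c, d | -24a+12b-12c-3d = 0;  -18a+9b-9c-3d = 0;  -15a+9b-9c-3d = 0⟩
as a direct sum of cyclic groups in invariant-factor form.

rank_ℚ(R)=3; free=4−3=1
SNF(R) diag = [3, 3, 3] → torsion [3, 3, 3]

Answer: M ≅ ℤ^1 ⊕ ℤ/3 ⊕ ℤ/3 ⊕ ℤ/3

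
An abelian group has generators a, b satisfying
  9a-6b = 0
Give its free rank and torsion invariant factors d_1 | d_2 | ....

Answer: M ≅ ℤ^1 ⊕ ℤ/3

Derivation:
rank_ℚ(R)=1; free=2−1=1
SNF(R) diag = [3] → torsion [3]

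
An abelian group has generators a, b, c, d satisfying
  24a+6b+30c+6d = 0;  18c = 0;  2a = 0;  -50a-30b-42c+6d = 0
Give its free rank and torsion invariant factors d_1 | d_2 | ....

rank_ℚ(R)=4; free=4−4=0
SNF(R) diag = [2, 6, 18, 36] → torsion [2, 6, 18, 36]

Answer: M ≅ ℤ/2 ⊕ ℤ/6 ⊕ ℤ/18 ⊕ ℤ/36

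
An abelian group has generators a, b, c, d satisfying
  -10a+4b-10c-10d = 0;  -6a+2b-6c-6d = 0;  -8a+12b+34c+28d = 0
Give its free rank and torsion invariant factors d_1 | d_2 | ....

rank_ℚ(R)=3; free=4−3=1
SNF(R) diag = [2, 2, 6] → torsion [2, 2, 6]

Answer: M ≅ ℤ^1 ⊕ ℤ/2 ⊕ ℤ/2 ⊕ ℤ/6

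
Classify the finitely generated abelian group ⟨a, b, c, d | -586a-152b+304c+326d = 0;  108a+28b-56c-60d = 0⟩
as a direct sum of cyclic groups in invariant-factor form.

rank_ℚ(R)=2; free=4−2=2
SNF(R) diag = [2, 4] → torsion [2, 4]

Answer: M ≅ ℤ^2 ⊕ ℤ/2 ⊕ ℤ/4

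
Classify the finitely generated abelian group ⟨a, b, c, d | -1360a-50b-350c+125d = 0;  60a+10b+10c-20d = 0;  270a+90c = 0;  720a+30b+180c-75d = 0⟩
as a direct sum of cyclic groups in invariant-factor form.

rank_ℚ(R)=4; free=4−4=0
SNF(R) diag = [5, 10, 30, 90] → torsion [5, 10, 30, 90]

Answer: M ≅ ℤ/5 ⊕ ℤ/10 ⊕ ℤ/30 ⊕ ℤ/90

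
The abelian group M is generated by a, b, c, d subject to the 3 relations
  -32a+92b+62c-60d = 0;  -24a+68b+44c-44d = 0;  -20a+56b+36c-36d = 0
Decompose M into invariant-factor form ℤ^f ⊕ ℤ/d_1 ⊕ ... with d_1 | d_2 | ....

Answer: M ≅ ℤ^1 ⊕ ℤ/2 ⊕ ℤ/4 ⊕ ℤ/4

Derivation:
rank_ℚ(R)=3; free=4−3=1
SNF(R) diag = [2, 4, 4] → torsion [2, 4, 4]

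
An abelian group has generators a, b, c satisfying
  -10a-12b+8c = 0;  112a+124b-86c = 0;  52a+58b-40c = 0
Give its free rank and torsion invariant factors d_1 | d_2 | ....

Answer: M ≅ ℤ/2 ⊕ ℤ/2 ⊕ ℤ/2

Derivation:
rank_ℚ(R)=3; free=3−3=0
SNF(R) diag = [2, 2, 2] → torsion [2, 2, 2]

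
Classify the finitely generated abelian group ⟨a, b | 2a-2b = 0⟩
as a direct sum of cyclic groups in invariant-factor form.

Answer: M ≅ ℤ^1 ⊕ ℤ/2

Derivation:
rank_ℚ(R)=1; free=2−1=1
SNF(R) diag = [2] → torsion [2]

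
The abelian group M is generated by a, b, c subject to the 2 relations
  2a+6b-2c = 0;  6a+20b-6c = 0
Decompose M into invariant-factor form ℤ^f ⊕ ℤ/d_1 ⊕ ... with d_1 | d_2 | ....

rank_ℚ(R)=2; free=3−2=1
SNF(R) diag = [2, 2] → torsion [2, 2]

Answer: M ≅ ℤ^1 ⊕ ℤ/2 ⊕ ℤ/2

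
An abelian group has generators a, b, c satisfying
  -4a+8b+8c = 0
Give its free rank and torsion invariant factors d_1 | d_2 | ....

Answer: M ≅ ℤ^2 ⊕ ℤ/4

Derivation:
rank_ℚ(R)=1; free=3−1=2
SNF(R) diag = [4] → torsion [4]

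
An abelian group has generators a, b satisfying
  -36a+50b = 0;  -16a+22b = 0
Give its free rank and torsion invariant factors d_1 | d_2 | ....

rank_ℚ(R)=2; free=2−2=0
SNF(R) diag = [2, 4] → torsion [2, 4]

Answer: M ≅ ℤ/2 ⊕ ℤ/4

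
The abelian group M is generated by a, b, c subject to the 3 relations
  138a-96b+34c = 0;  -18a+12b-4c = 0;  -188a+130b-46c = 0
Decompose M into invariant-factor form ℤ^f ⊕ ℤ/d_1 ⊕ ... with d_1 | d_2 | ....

Answer: M ≅ ℤ/2 ⊕ ℤ/2 ⊕ ℤ/6

Derivation:
rank_ℚ(R)=3; free=3−3=0
SNF(R) diag = [2, 2, 6] → torsion [2, 2, 6]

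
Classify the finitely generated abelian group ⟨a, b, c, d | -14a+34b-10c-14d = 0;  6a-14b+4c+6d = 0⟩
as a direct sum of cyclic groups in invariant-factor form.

Answer: M ≅ ℤ^2 ⊕ ℤ/2 ⊕ ℤ/2

Derivation:
rank_ℚ(R)=2; free=4−2=2
SNF(R) diag = [2, 2] → torsion [2, 2]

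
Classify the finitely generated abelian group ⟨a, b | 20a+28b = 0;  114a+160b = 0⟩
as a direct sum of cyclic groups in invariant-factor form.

rank_ℚ(R)=2; free=2−2=0
SNF(R) diag = [2, 4] → torsion [2, 4]

Answer: M ≅ ℤ/2 ⊕ ℤ/4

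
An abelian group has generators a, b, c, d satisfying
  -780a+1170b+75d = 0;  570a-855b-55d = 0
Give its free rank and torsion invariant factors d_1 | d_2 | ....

rank_ℚ(R)=2; free=4−2=2
SNF(R) diag = [5, 15] → torsion [5, 15]

Answer: M ≅ ℤ^2 ⊕ ℤ/5 ⊕ ℤ/15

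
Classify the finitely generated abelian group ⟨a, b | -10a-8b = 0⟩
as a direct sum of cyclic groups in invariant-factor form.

rank_ℚ(R)=1; free=2−1=1
SNF(R) diag = [2] → torsion [2]

Answer: M ≅ ℤ^1 ⊕ ℤ/2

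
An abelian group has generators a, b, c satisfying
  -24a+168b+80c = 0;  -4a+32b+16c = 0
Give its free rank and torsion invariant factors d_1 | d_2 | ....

Answer: M ≅ ℤ^1 ⊕ ℤ/4 ⊕ ℤ/8

Derivation:
rank_ℚ(R)=2; free=3−2=1
SNF(R) diag = [4, 8] → torsion [4, 8]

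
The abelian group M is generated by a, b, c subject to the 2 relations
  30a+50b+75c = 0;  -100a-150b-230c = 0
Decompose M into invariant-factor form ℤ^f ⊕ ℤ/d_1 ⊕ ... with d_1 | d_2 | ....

rank_ℚ(R)=2; free=3−2=1
SNF(R) diag = [5, 10] → torsion [5, 10]

Answer: M ≅ ℤ^1 ⊕ ℤ/5 ⊕ ℤ/10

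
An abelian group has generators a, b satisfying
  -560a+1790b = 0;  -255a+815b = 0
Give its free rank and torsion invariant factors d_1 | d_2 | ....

Answer: M ≅ ℤ/5 ⊕ ℤ/10

Derivation:
rank_ℚ(R)=2; free=2−2=0
SNF(R) diag = [5, 10] → torsion [5, 10]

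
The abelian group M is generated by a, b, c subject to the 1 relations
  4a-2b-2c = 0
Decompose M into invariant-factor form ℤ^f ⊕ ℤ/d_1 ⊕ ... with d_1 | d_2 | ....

Answer: M ≅ ℤ^2 ⊕ ℤ/2

Derivation:
rank_ℚ(R)=1; free=3−1=2
SNF(R) diag = [2] → torsion [2]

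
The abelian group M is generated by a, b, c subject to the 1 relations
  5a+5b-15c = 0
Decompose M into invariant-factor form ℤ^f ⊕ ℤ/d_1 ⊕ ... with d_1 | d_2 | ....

rank_ℚ(R)=1; free=3−1=2
SNF(R) diag = [5] → torsion [5]

Answer: M ≅ ℤ^2 ⊕ ℤ/5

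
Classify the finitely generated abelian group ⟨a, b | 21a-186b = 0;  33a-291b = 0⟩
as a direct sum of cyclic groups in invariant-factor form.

Answer: M ≅ ℤ/3 ⊕ ℤ/9

Derivation:
rank_ℚ(R)=2; free=2−2=0
SNF(R) diag = [3, 9] → torsion [3, 9]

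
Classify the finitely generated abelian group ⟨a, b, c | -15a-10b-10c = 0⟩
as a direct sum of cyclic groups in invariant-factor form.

rank_ℚ(R)=1; free=3−1=2
SNF(R) diag = [5] → torsion [5]

Answer: M ≅ ℤ^2 ⊕ ℤ/5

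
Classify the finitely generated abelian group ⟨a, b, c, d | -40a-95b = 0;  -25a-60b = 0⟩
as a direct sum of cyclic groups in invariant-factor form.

Answer: M ≅ ℤ^2 ⊕ ℤ/5 ⊕ ℤ/5

Derivation:
rank_ℚ(R)=2; free=4−2=2
SNF(R) diag = [5, 5] → torsion [5, 5]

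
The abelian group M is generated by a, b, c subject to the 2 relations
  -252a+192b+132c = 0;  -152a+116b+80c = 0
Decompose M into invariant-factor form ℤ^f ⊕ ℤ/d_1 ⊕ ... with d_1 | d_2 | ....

rank_ℚ(R)=2; free=3−2=1
SNF(R) diag = [4, 12] → torsion [4, 12]

Answer: M ≅ ℤ^1 ⊕ ℤ/4 ⊕ ℤ/12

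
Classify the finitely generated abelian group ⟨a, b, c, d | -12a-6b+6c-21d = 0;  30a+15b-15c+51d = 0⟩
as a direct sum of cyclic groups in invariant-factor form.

Answer: M ≅ ℤ^2 ⊕ ℤ/3 ⊕ ℤ/3

Derivation:
rank_ℚ(R)=2; free=4−2=2
SNF(R) diag = [3, 3] → torsion [3, 3]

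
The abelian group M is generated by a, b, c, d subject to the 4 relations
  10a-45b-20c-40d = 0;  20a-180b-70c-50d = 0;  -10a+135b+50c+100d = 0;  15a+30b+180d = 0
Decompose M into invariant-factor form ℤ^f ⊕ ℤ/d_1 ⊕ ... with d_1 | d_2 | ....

Answer: M ≅ ℤ/5 ⊕ ℤ/15 ⊕ ℤ/30 ⊕ ℤ/90

Derivation:
rank_ℚ(R)=4; free=4−4=0
SNF(R) diag = [5, 15, 30, 90] → torsion [5, 15, 30, 90]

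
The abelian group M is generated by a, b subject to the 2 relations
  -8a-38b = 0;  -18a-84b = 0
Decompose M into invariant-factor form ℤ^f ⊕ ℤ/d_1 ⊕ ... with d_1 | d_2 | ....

rank_ℚ(R)=2; free=2−2=0
SNF(R) diag = [2, 6] → torsion [2, 6]

Answer: M ≅ ℤ/2 ⊕ ℤ/6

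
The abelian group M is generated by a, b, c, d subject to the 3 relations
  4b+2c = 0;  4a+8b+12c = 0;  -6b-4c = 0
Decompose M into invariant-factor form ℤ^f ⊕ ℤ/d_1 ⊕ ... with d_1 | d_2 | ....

rank_ℚ(R)=3; free=4−3=1
SNF(R) diag = [2, 2, 4] → torsion [2, 2, 4]

Answer: M ≅ ℤ^1 ⊕ ℤ/2 ⊕ ℤ/2 ⊕ ℤ/4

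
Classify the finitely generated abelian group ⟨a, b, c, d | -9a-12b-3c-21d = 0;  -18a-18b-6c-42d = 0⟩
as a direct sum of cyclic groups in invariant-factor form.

rank_ℚ(R)=2; free=4−2=2
SNF(R) diag = [3, 6] → torsion [3, 6]

Answer: M ≅ ℤ^2 ⊕ ℤ/3 ⊕ ℤ/6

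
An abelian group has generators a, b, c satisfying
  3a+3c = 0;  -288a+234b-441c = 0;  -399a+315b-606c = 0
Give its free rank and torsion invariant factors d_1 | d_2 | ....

Answer: M ≅ ℤ/3 ⊕ ℤ/9 ⊕ ℤ/27

Derivation:
rank_ℚ(R)=3; free=3−3=0
SNF(R) diag = [3, 9, 27] → torsion [3, 9, 27]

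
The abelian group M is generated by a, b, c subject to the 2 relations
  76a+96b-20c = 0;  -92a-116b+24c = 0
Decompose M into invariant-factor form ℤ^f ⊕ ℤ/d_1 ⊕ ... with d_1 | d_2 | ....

rank_ℚ(R)=2; free=3−2=1
SNF(R) diag = [4, 4] → torsion [4, 4]

Answer: M ≅ ℤ^1 ⊕ ℤ/4 ⊕ ℤ/4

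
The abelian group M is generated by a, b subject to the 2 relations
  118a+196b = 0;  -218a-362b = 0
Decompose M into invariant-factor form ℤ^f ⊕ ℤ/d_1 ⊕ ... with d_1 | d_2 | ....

rank_ℚ(R)=2; free=2−2=0
SNF(R) diag = [2, 6] → torsion [2, 6]

Answer: M ≅ ℤ/2 ⊕ ℤ/6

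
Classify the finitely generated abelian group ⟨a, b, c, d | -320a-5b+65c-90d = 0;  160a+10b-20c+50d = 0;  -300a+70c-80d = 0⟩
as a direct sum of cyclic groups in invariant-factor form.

rank_ℚ(R)=3; free=4−3=1
SNF(R) diag = [5, 10, 30] → torsion [5, 10, 30]

Answer: M ≅ ℤ^1 ⊕ ℤ/5 ⊕ ℤ/10 ⊕ ℤ/30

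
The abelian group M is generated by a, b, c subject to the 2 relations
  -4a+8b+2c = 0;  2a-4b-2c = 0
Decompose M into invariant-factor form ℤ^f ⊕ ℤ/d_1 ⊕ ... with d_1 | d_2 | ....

rank_ℚ(R)=2; free=3−2=1
SNF(R) diag = [2, 2] → torsion [2, 2]

Answer: M ≅ ℤ^1 ⊕ ℤ/2 ⊕ ℤ/2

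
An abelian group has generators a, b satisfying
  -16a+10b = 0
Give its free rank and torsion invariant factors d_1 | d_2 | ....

Answer: M ≅ ℤ^1 ⊕ ℤ/2

Derivation:
rank_ℚ(R)=1; free=2−1=1
SNF(R) diag = [2] → torsion [2]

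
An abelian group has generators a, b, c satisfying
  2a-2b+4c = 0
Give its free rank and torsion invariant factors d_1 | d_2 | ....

Answer: M ≅ ℤ^2 ⊕ ℤ/2

Derivation:
rank_ℚ(R)=1; free=3−1=2
SNF(R) diag = [2] → torsion [2]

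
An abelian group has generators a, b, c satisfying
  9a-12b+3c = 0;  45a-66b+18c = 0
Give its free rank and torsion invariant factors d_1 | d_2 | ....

rank_ℚ(R)=2; free=3−2=1
SNF(R) diag = [3, 3] → torsion [3, 3]

Answer: M ≅ ℤ^1 ⊕ ℤ/3 ⊕ ℤ/3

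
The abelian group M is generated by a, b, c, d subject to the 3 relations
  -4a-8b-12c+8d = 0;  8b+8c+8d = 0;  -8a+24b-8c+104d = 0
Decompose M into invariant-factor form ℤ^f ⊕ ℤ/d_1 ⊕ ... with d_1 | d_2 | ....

Answer: M ≅ ℤ^1 ⊕ ℤ/4 ⊕ ℤ/8 ⊕ ℤ/24

Derivation:
rank_ℚ(R)=3; free=4−3=1
SNF(R) diag = [4, 8, 24] → torsion [4, 8, 24]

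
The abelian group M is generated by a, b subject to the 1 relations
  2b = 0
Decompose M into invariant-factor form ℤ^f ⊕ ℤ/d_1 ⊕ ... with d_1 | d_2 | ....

Answer: M ≅ ℤ^1 ⊕ ℤ/2

Derivation:
rank_ℚ(R)=1; free=2−1=1
SNF(R) diag = [2] → torsion [2]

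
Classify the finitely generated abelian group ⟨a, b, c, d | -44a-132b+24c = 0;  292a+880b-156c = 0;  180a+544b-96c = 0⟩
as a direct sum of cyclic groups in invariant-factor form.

rank_ℚ(R)=3; free=4−3=1
SNF(R) diag = [4, 4, 12] → torsion [4, 4, 12]

Answer: M ≅ ℤ^1 ⊕ ℤ/4 ⊕ ℤ/4 ⊕ ℤ/12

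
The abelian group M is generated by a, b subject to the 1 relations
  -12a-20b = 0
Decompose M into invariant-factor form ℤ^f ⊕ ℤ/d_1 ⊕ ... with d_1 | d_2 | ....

Answer: M ≅ ℤ^1 ⊕ ℤ/4

Derivation:
rank_ℚ(R)=1; free=2−1=1
SNF(R) diag = [4] → torsion [4]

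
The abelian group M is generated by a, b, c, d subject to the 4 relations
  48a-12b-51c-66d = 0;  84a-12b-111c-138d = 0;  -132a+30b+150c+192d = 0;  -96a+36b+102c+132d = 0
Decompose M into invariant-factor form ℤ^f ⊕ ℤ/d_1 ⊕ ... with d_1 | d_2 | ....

Answer: M ≅ ℤ/3 ⊕ ℤ/6 ⊕ ℤ/12 ⊕ ℤ/24

Derivation:
rank_ℚ(R)=4; free=4−4=0
SNF(R) diag = [3, 6, 12, 24] → torsion [3, 6, 12, 24]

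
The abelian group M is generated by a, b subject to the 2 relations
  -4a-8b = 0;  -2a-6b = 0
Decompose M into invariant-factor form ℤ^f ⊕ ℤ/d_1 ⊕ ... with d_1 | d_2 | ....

Answer: M ≅ ℤ/2 ⊕ ℤ/4

Derivation:
rank_ℚ(R)=2; free=2−2=0
SNF(R) diag = [2, 4] → torsion [2, 4]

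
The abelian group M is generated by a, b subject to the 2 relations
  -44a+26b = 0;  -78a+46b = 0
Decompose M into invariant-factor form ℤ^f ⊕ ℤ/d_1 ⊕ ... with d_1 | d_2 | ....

Answer: M ≅ ℤ/2 ⊕ ℤ/2

Derivation:
rank_ℚ(R)=2; free=2−2=0
SNF(R) diag = [2, 2] → torsion [2, 2]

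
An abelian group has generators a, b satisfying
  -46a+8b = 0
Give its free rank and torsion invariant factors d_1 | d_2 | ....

rank_ℚ(R)=1; free=2−1=1
SNF(R) diag = [2] → torsion [2]

Answer: M ≅ ℤ^1 ⊕ ℤ/2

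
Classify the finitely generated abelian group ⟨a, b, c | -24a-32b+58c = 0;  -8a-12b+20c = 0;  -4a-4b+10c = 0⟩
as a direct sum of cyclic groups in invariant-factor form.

rank_ℚ(R)=3; free=3−3=0
SNF(R) diag = [2, 4, 4] → torsion [2, 4, 4]

Answer: M ≅ ℤ/2 ⊕ ℤ/4 ⊕ ℤ/4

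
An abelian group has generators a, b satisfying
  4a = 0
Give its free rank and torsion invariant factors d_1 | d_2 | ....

rank_ℚ(R)=1; free=2−1=1
SNF(R) diag = [4] → torsion [4]

Answer: M ≅ ℤ^1 ⊕ ℤ/4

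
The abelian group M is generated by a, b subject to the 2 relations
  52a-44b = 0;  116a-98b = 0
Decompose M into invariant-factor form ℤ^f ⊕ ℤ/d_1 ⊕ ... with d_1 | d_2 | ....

Answer: M ≅ ℤ/2 ⊕ ℤ/4

Derivation:
rank_ℚ(R)=2; free=2−2=0
SNF(R) diag = [2, 4] → torsion [2, 4]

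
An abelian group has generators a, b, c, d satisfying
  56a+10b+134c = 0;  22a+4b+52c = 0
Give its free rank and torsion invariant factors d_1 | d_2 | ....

rank_ℚ(R)=2; free=4−2=2
SNF(R) diag = [2, 2] → torsion [2, 2]

Answer: M ≅ ℤ^2 ⊕ ℤ/2 ⊕ ℤ/2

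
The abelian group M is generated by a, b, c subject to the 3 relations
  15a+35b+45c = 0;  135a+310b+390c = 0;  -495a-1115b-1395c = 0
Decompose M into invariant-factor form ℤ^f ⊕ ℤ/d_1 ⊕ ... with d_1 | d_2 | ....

Answer: M ≅ ℤ/5 ⊕ ℤ/15 ⊕ ℤ/30

Derivation:
rank_ℚ(R)=3; free=3−3=0
SNF(R) diag = [5, 15, 30] → torsion [5, 15, 30]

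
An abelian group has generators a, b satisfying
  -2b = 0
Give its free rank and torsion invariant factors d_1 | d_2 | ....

Answer: M ≅ ℤ^1 ⊕ ℤ/2

Derivation:
rank_ℚ(R)=1; free=2−1=1
SNF(R) diag = [2] → torsion [2]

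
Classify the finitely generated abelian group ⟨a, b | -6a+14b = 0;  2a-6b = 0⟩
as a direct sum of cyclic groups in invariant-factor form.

Answer: M ≅ ℤ/2 ⊕ ℤ/4

Derivation:
rank_ℚ(R)=2; free=2−2=0
SNF(R) diag = [2, 4] → torsion [2, 4]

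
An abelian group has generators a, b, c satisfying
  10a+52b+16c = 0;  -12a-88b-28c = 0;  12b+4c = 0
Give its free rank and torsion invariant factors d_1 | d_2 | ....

Answer: M ≅ ℤ/2 ⊕ ℤ/4 ⊕ ℤ/4

Derivation:
rank_ℚ(R)=3; free=3−3=0
SNF(R) diag = [2, 4, 4] → torsion [2, 4, 4]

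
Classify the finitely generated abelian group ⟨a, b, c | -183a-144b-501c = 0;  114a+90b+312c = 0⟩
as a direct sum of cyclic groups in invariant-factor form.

Answer: M ≅ ℤ^1 ⊕ ℤ/3 ⊕ ℤ/6

Derivation:
rank_ℚ(R)=2; free=3−2=1
SNF(R) diag = [3, 6] → torsion [3, 6]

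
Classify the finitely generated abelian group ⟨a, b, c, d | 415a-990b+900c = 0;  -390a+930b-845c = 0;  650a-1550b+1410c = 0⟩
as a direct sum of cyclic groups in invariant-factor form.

rank_ℚ(R)=3; free=4−3=1
SNF(R) diag = [5, 5, 10] → torsion [5, 5, 10]

Answer: M ≅ ℤ^1 ⊕ ℤ/5 ⊕ ℤ/5 ⊕ ℤ/10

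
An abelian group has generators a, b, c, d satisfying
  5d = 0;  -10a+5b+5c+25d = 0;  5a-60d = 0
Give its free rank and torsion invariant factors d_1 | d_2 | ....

rank_ℚ(R)=3; free=4−3=1
SNF(R) diag = [5, 5, 5] → torsion [5, 5, 5]

Answer: M ≅ ℤ^1 ⊕ ℤ/5 ⊕ ℤ/5 ⊕ ℤ/5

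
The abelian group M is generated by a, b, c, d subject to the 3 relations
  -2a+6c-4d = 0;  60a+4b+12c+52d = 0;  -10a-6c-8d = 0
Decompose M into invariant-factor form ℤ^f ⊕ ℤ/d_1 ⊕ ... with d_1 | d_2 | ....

Answer: M ≅ ℤ^1 ⊕ ℤ/2 ⊕ ℤ/4 ⊕ ℤ/12

Derivation:
rank_ℚ(R)=3; free=4−3=1
SNF(R) diag = [2, 4, 12] → torsion [2, 4, 12]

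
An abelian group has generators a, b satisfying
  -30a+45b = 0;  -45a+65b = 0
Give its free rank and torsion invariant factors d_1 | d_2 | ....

Answer: M ≅ ℤ/5 ⊕ ℤ/15

Derivation:
rank_ℚ(R)=2; free=2−2=0
SNF(R) diag = [5, 15] → torsion [5, 15]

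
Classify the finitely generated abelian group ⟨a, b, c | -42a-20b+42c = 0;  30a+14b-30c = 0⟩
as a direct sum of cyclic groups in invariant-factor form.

Answer: M ≅ ℤ^1 ⊕ ℤ/2 ⊕ ℤ/6

Derivation:
rank_ℚ(R)=2; free=3−2=1
SNF(R) diag = [2, 6] → torsion [2, 6]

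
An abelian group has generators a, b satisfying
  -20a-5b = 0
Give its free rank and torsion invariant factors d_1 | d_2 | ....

Answer: M ≅ ℤ^1 ⊕ ℤ/5

Derivation:
rank_ℚ(R)=1; free=2−1=1
SNF(R) diag = [5] → torsion [5]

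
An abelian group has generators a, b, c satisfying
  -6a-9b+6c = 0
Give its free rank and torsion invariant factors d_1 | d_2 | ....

Answer: M ≅ ℤ^2 ⊕ ℤ/3

Derivation:
rank_ℚ(R)=1; free=3−1=2
SNF(R) diag = [3] → torsion [3]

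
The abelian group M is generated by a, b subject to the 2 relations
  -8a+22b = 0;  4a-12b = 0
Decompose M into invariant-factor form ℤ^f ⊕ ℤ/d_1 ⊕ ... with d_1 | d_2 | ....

rank_ℚ(R)=2; free=2−2=0
SNF(R) diag = [2, 4] → torsion [2, 4]

Answer: M ≅ ℤ/2 ⊕ ℤ/4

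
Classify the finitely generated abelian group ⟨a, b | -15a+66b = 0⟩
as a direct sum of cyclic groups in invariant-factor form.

rank_ℚ(R)=1; free=2−1=1
SNF(R) diag = [3] → torsion [3]

Answer: M ≅ ℤ^1 ⊕ ℤ/3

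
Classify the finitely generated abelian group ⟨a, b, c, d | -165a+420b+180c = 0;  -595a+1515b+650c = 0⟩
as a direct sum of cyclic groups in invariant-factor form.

Answer: M ≅ ℤ^2 ⊕ ℤ/5 ⊕ ℤ/15

Derivation:
rank_ℚ(R)=2; free=4−2=2
SNF(R) diag = [5, 15] → torsion [5, 15]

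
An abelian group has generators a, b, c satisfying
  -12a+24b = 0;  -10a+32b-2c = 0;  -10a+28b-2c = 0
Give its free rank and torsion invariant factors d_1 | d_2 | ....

Answer: M ≅ ℤ/2 ⊕ ℤ/4 ⊕ ℤ/12

Derivation:
rank_ℚ(R)=3; free=3−3=0
SNF(R) diag = [2, 4, 12] → torsion [2, 4, 12]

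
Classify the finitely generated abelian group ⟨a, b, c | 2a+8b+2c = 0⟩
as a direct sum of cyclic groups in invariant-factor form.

rank_ℚ(R)=1; free=3−1=2
SNF(R) diag = [2] → torsion [2]

Answer: M ≅ ℤ^2 ⊕ ℤ/2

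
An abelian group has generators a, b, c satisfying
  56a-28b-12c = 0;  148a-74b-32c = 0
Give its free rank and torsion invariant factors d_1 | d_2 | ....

rank_ℚ(R)=2; free=3−2=1
SNF(R) diag = [2, 4] → torsion [2, 4]

Answer: M ≅ ℤ^1 ⊕ ℤ/2 ⊕ ℤ/4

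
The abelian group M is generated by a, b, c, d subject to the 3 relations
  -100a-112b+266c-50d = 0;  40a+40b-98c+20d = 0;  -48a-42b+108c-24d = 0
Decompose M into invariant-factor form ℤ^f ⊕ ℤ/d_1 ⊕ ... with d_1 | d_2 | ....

Answer: M ≅ ℤ^1 ⊕ ℤ/2 ⊕ ℤ/6 ⊕ ℤ/18

Derivation:
rank_ℚ(R)=3; free=4−3=1
SNF(R) diag = [2, 6, 18] → torsion [2, 6, 18]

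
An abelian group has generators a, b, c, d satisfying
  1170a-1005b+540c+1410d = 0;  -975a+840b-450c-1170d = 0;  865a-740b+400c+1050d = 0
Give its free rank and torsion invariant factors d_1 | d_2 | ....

Answer: M ≅ ℤ^1 ⊕ ℤ/5 ⊕ ℤ/15 ⊕ ℤ/30

Derivation:
rank_ℚ(R)=3; free=4−3=1
SNF(R) diag = [5, 15, 30] → torsion [5, 15, 30]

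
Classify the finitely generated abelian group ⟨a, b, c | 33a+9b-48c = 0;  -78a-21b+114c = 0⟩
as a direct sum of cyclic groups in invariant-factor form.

rank_ℚ(R)=2; free=3−2=1
SNF(R) diag = [3, 3] → torsion [3, 3]

Answer: M ≅ ℤ^1 ⊕ ℤ/3 ⊕ ℤ/3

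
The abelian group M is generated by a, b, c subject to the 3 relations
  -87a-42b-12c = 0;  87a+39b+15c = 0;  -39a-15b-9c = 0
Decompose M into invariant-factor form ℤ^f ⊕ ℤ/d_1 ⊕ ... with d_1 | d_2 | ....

rank_ℚ(R)=3; free=3−3=0
SNF(R) diag = [3, 3, 6] → torsion [3, 3, 6]

Answer: M ≅ ℤ/3 ⊕ ℤ/3 ⊕ ℤ/6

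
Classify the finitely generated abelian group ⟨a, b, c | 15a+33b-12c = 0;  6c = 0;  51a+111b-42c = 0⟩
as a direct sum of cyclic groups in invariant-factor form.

Answer: M ≅ ℤ/3 ⊕ ℤ/6 ⊕ ℤ/6

Derivation:
rank_ℚ(R)=3; free=3−3=0
SNF(R) diag = [3, 6, 6] → torsion [3, 6, 6]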